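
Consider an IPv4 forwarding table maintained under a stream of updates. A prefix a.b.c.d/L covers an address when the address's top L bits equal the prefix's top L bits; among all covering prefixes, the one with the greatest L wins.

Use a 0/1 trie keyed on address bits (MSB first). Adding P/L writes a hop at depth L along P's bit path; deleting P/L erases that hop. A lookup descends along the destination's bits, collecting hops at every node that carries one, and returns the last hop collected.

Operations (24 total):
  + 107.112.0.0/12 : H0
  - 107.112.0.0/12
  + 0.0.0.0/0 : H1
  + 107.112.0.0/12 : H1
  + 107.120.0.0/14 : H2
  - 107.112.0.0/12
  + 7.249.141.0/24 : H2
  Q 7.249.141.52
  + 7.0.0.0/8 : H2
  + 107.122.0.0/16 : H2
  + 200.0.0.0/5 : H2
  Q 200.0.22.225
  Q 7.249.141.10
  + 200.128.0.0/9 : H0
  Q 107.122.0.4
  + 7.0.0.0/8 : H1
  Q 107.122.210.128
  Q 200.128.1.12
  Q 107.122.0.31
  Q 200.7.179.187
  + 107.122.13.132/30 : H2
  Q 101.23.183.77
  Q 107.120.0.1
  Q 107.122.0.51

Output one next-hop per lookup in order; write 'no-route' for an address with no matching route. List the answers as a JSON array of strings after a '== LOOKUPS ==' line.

Process each operation:
  + 107.112.0.0/12 (H0) depth=12
  - 107.112.0.0/12 clear@12
  + 0.0.0.0/0 (H1) depth=0
  + 107.112.0.0/12 (H1) depth=12
  + 107.120.0.0/14 (H2) depth=14
  - 107.112.0.0/12 clear@12
  + 7.249.141.0/24 (H2) depth=24
  Q 7.249.141.52: descend 000001111111100110001101 ; hops seen [H1,H2] ; pick H2
  + 7.0.0.0/8 (H2) depth=8
  + 107.122.0.0/16 (H2) depth=16
  + 200.0.0.0/5 (H2) depth=5
  Q 200.0.22.225: descend 11001 ; hops seen [H1,H2] ; pick H2
  Q 7.249.141.10: descend 000001111111100110001101 ; hops seen [H1,H2,H2] ; pick H2
  + 200.128.0.0/9 (H0) depth=9
  Q 107.122.0.4: descend 0110101101111010 ; hops seen [H1,H2,H2] ; pick H2
  + 7.0.0.0/8 (H1) depth=8
  Q 107.122.210.128: descend 0110101101111010 ; hops seen [H1,H2,H2] ; pick H2
  Q 200.128.1.12: descend 110010001 ; hops seen [H1,H2,H0] ; pick H0
  Q 107.122.0.31: descend 0110101101111010 ; hops seen [H1,H2,H2] ; pick H2
  Q 200.7.179.187: descend 11001000 ; hops seen [H1,H2] ; pick H2
  + 107.122.13.132/30 (H2) depth=30
  Q 101.23.183.77: descend 0110 ; hops seen [H1] ; pick H1
  Q 107.120.0.1: descend 01101011011110 ; hops seen [H1,H2] ; pick H2
  Q 107.122.0.51: descend 01101011011110100000 ; hops seen [H1,H2,H2] ; pick H2

== LOOKUPS ==
["H2","H2","H2","H2","H2","H0","H2","H2","H1","H2","H2"]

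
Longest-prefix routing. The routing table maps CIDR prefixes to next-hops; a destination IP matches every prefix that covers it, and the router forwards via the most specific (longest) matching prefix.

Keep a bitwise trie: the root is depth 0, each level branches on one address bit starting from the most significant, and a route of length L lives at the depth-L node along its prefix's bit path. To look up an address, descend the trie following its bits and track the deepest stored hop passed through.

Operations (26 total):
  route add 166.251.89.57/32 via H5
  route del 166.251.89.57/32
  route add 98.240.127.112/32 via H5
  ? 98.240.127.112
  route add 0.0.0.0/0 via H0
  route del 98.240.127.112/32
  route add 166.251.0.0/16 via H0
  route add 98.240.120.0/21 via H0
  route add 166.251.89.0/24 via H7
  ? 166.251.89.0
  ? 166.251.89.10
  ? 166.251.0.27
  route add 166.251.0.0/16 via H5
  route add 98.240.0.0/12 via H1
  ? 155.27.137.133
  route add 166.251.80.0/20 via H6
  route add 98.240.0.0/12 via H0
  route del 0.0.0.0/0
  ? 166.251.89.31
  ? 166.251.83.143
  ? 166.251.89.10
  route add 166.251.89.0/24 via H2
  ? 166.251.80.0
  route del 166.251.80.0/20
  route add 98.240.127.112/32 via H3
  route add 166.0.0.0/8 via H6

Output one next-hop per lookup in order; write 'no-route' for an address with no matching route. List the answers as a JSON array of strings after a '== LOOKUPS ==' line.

Apply in order:
  + 166.251.89.57/32 (H5) depth=32
  del 166.251.89.57/32 (clear depth 32)
  + 98.240.127.112/32 (H5) depth=32
  Q 98.240.127.112: descend 01100010111100000111111101110000 ; hops seen [H5] ; pick H5
  + 0.0.0.0/0 (H0) depth=0
  del 98.240.127.112/32 (clear depth 32)
  + 166.251.0.0/16 (H0) depth=16
  + 98.240.120.0/21 (H0) depth=21
  + 166.251.89.0/24 (H7) depth=24
  Q 166.251.89.0: descend 10100110111110110101100100 ; hops seen [H0,H0,H7] ; pick H7
  Q 166.251.89.10: descend 10100110111110110101100100 ; hops seen [H0,H0,H7] ; pick H7
  Q 166.251.0.27: descend 10100110111110110 ; hops seen [H0,H0] ; pick H0
  + 166.251.0.0/16 (H5) depth=16
  + 98.240.0.0/12 (H1) depth=12
  Q 155.27.137.133: descend 10 ; hops seen [H0] ; pick H0
  + 166.251.80.0/20 (H6) depth=20
  + 98.240.0.0/12 (H0) depth=12
  del 0.0.0.0/0 (clear depth 0)
  Q 166.251.89.31: descend 10100110111110110101100100 ; hops seen [H5,H6,H7] ; pick H7
  Q 166.251.83.143: descend 10100110111110110101 ; hops seen [H5,H6] ; pick H6
  Q 166.251.89.10: descend 10100110111110110101100100 ; hops seen [H5,H6,H7] ; pick H7
  + 166.251.89.0/24 (H2) depth=24
  Q 166.251.80.0: descend 10100110111110110101 ; hops seen [H5,H6] ; pick H6
  del 166.251.80.0/20 (clear depth 20)
  + 98.240.127.112/32 (H3) depth=32
  + 166.0.0.0/8 (H6) depth=8

== LOOKUPS ==
["H5","H7","H7","H0","H0","H7","H6","H7","H6"]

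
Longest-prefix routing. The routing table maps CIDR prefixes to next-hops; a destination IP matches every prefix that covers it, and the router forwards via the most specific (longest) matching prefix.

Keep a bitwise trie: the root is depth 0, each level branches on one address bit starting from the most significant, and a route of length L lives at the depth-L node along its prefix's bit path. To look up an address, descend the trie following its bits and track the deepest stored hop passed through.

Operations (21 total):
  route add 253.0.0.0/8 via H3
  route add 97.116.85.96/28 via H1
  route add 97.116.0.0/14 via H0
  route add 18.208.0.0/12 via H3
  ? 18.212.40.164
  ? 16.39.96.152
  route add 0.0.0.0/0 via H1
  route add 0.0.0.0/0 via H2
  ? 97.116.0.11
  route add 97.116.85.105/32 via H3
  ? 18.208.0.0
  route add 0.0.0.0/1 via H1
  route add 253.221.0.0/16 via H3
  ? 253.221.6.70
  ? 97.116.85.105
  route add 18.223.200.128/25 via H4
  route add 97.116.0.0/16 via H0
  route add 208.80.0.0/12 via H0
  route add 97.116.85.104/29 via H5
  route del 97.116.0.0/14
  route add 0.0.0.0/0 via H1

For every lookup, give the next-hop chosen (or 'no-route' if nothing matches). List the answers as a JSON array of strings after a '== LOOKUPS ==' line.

Trace:
  add 253.0.0.0/8 -> H3 at depth 8
  add 97.116.85.96/28 -> H1 at depth 28
  add 97.116.0.0/14 -> H0 at depth 14
  add 18.208.0.0/12 -> H3 at depth 12
  lookup 18.212.40.164: bits 000100101101 walk d0:-→d1:-→d2:-→d3:-→d4:-→d5:-→d6:-→d7:-→d8:-→d9:-→d10:-→d11:-→d12:H3 -> H3
  lookup 16.39.96.152: bits 000100 walk d0:-→d1:-→d2:-→d3:-→d4:-→d5:-→d6:- -> no-route
  add 0.0.0.0/0 -> H1 at depth 0
  add 0.0.0.0/0 -> H2 at depth 0
  lookup 97.116.0.11: bits 01100001011101000 walk d0:H2→d1:-→d2:-→d3:-→d4:-→d5:-→d6:-→d7:-→d8:-→d9:-→d10:-→d11:-→d12:-→d13:-→d14:H0→d15:-→d16:-→d17:- -> H0
  add 97.116.85.105/32 -> H3 at depth 32
  lookup 18.208.0.0: bits 000100101101 walk d0:H2→d1:-→d2:-→d3:-→d4:-→d5:-→d6:-→d7:-→d8:-→d9:-→d10:-→d11:-→d12:H3 -> H3
  add 0.0.0.0/1 -> H1 at depth 1
  add 253.221.0.0/16 -> H3 at depth 16
  lookup 253.221.6.70: bits 1111110111011101 walk d0:H2→d1:-→d2:-→d3:-→d4:-→d5:-→d6:-→d7:-→d8:H3→d9:-→d10:-→d11:-→d12:-→d13:-→d14:-→d15:-→d16:H3 -> H3
  lookup 97.116.85.105: bits 01100001011101000101010101101001 walk d0:H2→d1:H1→d2:-→d3:-→d4:-→d5:-→d6:-→d7:-→d8:-→d9:-→d10:-→d11:-→d12:-→d13:-→d14:H0→d15:-→d16:-→d17:-→d18:-→d19:-→d20:-→d21:-→d22:-→d23:-→d24:-→d25:-→d26:-→d27:-→d28:H1→d29:-→d30:-→d31:-→d32:H3 -> H3
  add 18.223.200.128/25 -> H4 at depth 25
  add 97.116.0.0/16 -> H0 at depth 16
  add 208.80.0.0/12 -> H0 at depth 12
  add 97.116.85.104/29 -> H5 at depth 29
  del 97.116.0.0/14 (clear depth 14)
  add 0.0.0.0/0 -> H1 at depth 0

== LOOKUPS ==
["H3","no-route","H0","H3","H3","H3"]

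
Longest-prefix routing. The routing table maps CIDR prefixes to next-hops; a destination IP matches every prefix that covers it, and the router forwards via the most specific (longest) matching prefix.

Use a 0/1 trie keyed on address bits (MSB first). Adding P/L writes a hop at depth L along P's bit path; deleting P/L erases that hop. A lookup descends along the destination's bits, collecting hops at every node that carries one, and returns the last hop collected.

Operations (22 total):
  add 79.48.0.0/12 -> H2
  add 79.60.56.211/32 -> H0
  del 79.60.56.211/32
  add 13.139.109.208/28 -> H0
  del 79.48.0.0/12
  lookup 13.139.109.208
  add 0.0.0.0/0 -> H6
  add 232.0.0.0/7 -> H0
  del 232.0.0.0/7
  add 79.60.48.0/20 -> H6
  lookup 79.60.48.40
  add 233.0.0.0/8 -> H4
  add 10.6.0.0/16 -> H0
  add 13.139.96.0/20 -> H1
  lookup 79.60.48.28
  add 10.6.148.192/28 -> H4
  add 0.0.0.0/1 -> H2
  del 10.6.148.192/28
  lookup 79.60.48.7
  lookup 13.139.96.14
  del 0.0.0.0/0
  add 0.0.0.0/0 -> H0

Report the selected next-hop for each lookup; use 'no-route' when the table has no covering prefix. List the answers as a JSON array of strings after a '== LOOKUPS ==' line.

Trace:
  + 79.48.0.0/12 (H2) depth=12
  + 79.60.56.211/32 (H0) depth=32
  del 79.60.56.211/32 (clear depth 32)
  + 13.139.109.208/28 (H0) depth=28
  del 79.48.0.0/12 (clear depth 12)
  ? 13.139.109.208  path d0:-→d1:-→d2:-→d3:-→d4:-→d5:-→d6:-→d7:-→d8:-→d9:-→d10:-→d11:-→d12:-→d13:-→d14:-→d15:-→d16:-→d17:-→d18:-→d19:-→d20:-→d21:-→d22:-→d23:-→d24:-→d25:-→d26:-→d27:-→d28:H0  best=H0
  + 0.0.0.0/0 (H6) depth=0
  + 232.0.0.0/7 (H0) depth=7
  del 232.0.0.0/7 (clear depth 7)
  + 79.60.48.0/20 (H6) depth=20
  ? 79.60.48.40  path d0:H6→d1:-→d2:-→d3:-→d4:-→d5:-→d6:-→d7:-→d8:-→d9:-→d10:-→d11:-→d12:-→d13:-→d14:-→d15:-→d16:-→d17:-→d18:-→d19:-→d20:H6  best=H6
  + 233.0.0.0/8 (H4) depth=8
  + 10.6.0.0/16 (H0) depth=16
  + 13.139.96.0/20 (H1) depth=20
  ? 79.60.48.28  path d0:H6→d1:-→d2:-→d3:-→d4:-→d5:-→d6:-→d7:-→d8:-→d9:-→d10:-→d11:-→d12:-→d13:-→d14:-→d15:-→d16:-→d17:-→d18:-→d19:-→d20:H6  best=H6
  + 10.6.148.192/28 (H4) depth=28
  + 0.0.0.0/1 (H2) depth=1
  del 10.6.148.192/28 (clear depth 28)
  ? 79.60.48.7  path d0:H6→d1:H2→d2:-→d3:-→d4:-→d5:-→d6:-→d7:-→d8:-→d9:-→d10:-→d11:-→d12:-→d13:-→d14:-→d15:-→d16:-→d17:-→d18:-→d19:-→d20:H6  best=H6
  ? 13.139.96.14  path d0:H6→d1:H2→d2:-→d3:-→d4:-→d5:-→d6:-→d7:-→d8:-→d9:-→d10:-→d11:-→d12:-→d13:-→d14:-→d15:-→d16:-→d17:-→d18:-→d19:-→d20:H1  best=H1
  del 0.0.0.0/0 (clear depth 0)
  + 0.0.0.0/0 (H0) depth=0

== LOOKUPS ==
["H0","H6","H6","H6","H1"]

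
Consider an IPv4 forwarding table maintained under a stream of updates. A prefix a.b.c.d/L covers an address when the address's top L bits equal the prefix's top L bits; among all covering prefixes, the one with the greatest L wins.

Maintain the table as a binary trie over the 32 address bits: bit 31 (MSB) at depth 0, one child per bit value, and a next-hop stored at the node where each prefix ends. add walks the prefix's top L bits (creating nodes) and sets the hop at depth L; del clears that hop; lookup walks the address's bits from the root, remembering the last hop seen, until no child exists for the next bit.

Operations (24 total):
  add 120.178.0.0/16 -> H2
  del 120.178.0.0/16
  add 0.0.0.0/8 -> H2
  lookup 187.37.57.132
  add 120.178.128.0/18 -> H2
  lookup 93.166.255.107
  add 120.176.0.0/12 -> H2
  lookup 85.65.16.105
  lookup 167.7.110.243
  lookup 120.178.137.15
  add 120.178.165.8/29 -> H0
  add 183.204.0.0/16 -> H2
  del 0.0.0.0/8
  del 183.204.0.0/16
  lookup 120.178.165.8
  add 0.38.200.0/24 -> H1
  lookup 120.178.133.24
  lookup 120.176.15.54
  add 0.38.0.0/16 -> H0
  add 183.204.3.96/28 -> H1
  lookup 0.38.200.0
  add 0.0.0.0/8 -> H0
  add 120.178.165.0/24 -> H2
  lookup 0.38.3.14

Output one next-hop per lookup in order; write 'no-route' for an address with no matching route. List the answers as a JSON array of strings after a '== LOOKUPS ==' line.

Trace:
  + 120.178.0.0/16 (H2) depth=16
  del 120.178.0.0/16 (clear depth 16)
  + 0.0.0.0/8 (H2) depth=8
  lookup 187.37.57.132: bits ε walk d0:- -> no-route
  + 120.178.128.0/18 (H2) depth=18
  lookup 93.166.255.107: bits 01 walk d0:-→d1:-→d2:- -> no-route
  + 120.176.0.0/12 (H2) depth=12
  lookup 85.65.16.105: bits 01 walk d0:-→d1:-→d2:- -> no-route
  lookup 167.7.110.243: bits ε walk d0:- -> no-route
  lookup 120.178.137.15: bits 011110001011001010 walk d0:-→d1:-→d2:-→d3:-→d4:-→d5:-→d6:-→d7:-→d8:-→d9:-→d10:-→d11:-→d12:H2→d13:-→d14:-→d15:-→d16:-→d17:-→d18:H2 -> H2
  + 120.178.165.8/29 (H0) depth=29
  + 183.204.0.0/16 (H2) depth=16
  del 0.0.0.0/8 (clear depth 8)
  del 183.204.0.0/16 (clear depth 16)
  lookup 120.178.165.8: bits 01111000101100101010010100001 walk d0:-→d1:-→d2:-→d3:-→d4:-→d5:-→d6:-→d7:-→d8:-→d9:-→d10:-→d11:-→d12:H2→d13:-→d14:-→d15:-→d16:-→d17:-→d18:H2→d19:-→d20:-→d21:-→d22:-→d23:-→d24:-→d25:-→d26:-→d27:-→d28:-→d29:H0 -> H0
  + 0.38.200.0/24 (H1) depth=24
  lookup 120.178.133.24: bits 011110001011001010 walk d0:-→d1:-→d2:-→d3:-→d4:-→d5:-→d6:-→d7:-→d8:-→d9:-→d10:-→d11:-→d12:H2→d13:-→d14:-→d15:-→d16:-→d17:-→d18:H2 -> H2
  lookup 120.176.15.54: bits 01111000101100 walk d0:-→d1:-→d2:-→d3:-→d4:-→d5:-→d6:-→d7:-→d8:-→d9:-→d10:-→d11:-→d12:H2→d13:-→d14:- -> H2
  + 0.38.0.0/16 (H0) depth=16
  + 183.204.3.96/28 (H1) depth=28
  lookup 0.38.200.0: bits 000000000010011011001000 walk d0:-→d1:-→d2:-→d3:-→d4:-→d5:-→d6:-→d7:-→d8:-→d9:-→d10:-→d11:-→d12:-→d13:-→d14:-→d15:-→d16:H0→d17:-→d18:-→d19:-→d20:-→d21:-→d22:-→d23:-→d24:H1 -> H1
  + 0.0.0.0/8 (H0) depth=8
  + 120.178.165.0/24 (H2) depth=24
  lookup 0.38.3.14: bits 0000000000100110 walk d0:-→d1:-→d2:-→d3:-→d4:-→d5:-→d6:-→d7:-→d8:H0→d9:-→d10:-→d11:-→d12:-→d13:-→d14:-→d15:-→d16:H0 -> H0

== LOOKUPS ==
["no-route","no-route","no-route","no-route","H2","H0","H2","H2","H1","H0"]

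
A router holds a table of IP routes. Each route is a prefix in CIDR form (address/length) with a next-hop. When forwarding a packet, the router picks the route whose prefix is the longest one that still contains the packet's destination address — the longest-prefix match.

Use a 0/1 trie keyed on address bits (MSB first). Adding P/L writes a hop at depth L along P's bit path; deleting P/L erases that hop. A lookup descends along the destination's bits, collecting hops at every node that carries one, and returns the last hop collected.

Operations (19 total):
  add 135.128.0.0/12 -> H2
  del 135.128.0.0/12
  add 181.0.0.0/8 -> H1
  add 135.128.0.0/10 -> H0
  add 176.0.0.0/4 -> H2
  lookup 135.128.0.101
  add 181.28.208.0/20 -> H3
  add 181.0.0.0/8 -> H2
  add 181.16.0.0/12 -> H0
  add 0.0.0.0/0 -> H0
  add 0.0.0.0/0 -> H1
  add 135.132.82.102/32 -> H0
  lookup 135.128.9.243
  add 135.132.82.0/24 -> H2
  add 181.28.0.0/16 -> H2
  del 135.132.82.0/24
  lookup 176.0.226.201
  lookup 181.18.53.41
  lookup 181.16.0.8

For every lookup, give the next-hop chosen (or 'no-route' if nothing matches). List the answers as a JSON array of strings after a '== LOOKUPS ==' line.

Apply in order:
  add 135.128.0.0/12 -> H2 at depth 12
  - 135.128.0.0/12 clear@12
  add 181.0.0.0/8 -> H1 at depth 8
  add 135.128.0.0/10 -> H0 at depth 10
  add 176.0.0.0/4 -> H2 at depth 4
  lookup 135.128.0.101: bits 100001111000 walk d0:-→d1:-→d2:-→d3:-→d4:-→d5:-→d6:-→d7:-→d8:-→d9:-→d10:H0→d11:-→d12:- -> H0
  add 181.28.208.0/20 -> H3 at depth 20
  add 181.0.0.0/8 -> H2 at depth 8
  add 181.16.0.0/12 -> H0 at depth 12
  add 0.0.0.0/0 -> H0 at depth 0
  add 0.0.0.0/0 -> H1 at depth 0
  add 135.132.82.102/32 -> H0 at depth 32
  lookup 135.128.9.243: bits 1000011110000 walk d0:H1→d1:-→d2:-→d3:-→d4:-→d5:-→d6:-→d7:-→d8:-→d9:-→d10:H0→d11:-→d12:-→d13:- -> H0
  add 135.132.82.0/24 -> H2 at depth 24
  add 181.28.0.0/16 -> H2 at depth 16
  - 135.132.82.0/24 clear@24
  lookup 176.0.226.201: bits 10110 walk d0:H1→d1:-→d2:-→d3:-→d4:H2→d5:- -> H2
  lookup 181.18.53.41: bits 101101010001 walk d0:H1→d1:-→d2:-→d3:-→d4:H2→d5:-→d6:-→d7:-→d8:H2→d9:-→d10:-→d11:-→d12:H0 -> H0
  lookup 181.16.0.8: bits 101101010001 walk d0:H1→d1:-→d2:-→d3:-→d4:H2→d5:-→d6:-→d7:-→d8:H2→d9:-→d10:-→d11:-→d12:H0 -> H0

== LOOKUPS ==
["H0","H0","H2","H0","H0"]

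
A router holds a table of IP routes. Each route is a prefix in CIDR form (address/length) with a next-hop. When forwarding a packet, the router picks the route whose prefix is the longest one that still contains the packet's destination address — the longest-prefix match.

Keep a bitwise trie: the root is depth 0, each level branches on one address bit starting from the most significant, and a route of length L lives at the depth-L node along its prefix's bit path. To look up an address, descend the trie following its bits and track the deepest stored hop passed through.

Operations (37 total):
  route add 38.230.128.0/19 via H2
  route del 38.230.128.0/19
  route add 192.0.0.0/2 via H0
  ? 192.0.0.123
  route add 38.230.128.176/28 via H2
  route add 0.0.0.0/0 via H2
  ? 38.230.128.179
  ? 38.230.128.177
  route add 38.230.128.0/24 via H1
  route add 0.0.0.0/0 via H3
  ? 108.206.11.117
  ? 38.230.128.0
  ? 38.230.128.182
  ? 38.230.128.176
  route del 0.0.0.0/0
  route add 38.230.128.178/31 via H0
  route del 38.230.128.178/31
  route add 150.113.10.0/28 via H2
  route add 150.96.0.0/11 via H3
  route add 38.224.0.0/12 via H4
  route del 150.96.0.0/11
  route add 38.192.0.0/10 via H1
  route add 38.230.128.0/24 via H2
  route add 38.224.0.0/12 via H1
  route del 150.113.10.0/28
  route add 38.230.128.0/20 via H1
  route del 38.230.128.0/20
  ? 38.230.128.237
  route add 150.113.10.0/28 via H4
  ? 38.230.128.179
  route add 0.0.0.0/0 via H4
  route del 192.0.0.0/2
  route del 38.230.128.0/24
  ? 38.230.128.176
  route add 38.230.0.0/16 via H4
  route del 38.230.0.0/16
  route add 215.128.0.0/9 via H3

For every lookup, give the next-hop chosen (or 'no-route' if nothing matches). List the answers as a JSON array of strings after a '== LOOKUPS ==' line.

Trace:
  add 38.230.128.0/19 -> H2 at depth 19
  del 38.230.128.0/19 (clear depth 19)
  add 192.0.0.0/2 -> H0 at depth 2
  Q 192.0.0.123: descend 11 ; hops seen [H0] ; pick H0
  add 38.230.128.176/28 -> H2 at depth 28
  add 0.0.0.0/0 -> H2 at depth 0
  Q 38.230.128.179: descend 0010011011100110100000001011 ; hops seen [H2,H2] ; pick H2
  Q 38.230.128.177: descend 0010011011100110100000001011 ; hops seen [H2,H2] ; pick H2
  add 38.230.128.0/24 -> H1 at depth 24
  add 0.0.0.0/0 -> H3 at depth 0
  Q 108.206.11.117: descend 0 ; hops seen [H3] ; pick H3
  Q 38.230.128.0: descend 001001101110011010000000 ; hops seen [H3,H1] ; pick H1
  Q 38.230.128.182: descend 0010011011100110100000001011 ; hops seen [H3,H1,H2] ; pick H2
  Q 38.230.128.176: descend 0010011011100110100000001011 ; hops seen [H3,H1,H2] ; pick H2
  del 0.0.0.0/0 (clear depth 0)
  add 38.230.128.178/31 -> H0 at depth 31
  del 38.230.128.178/31 (clear depth 31)
  add 150.113.10.0/28 -> H2 at depth 28
  add 150.96.0.0/11 -> H3 at depth 11
  add 38.224.0.0/12 -> H4 at depth 12
  del 150.96.0.0/11 (clear depth 11)
  add 38.192.0.0/10 -> H1 at depth 10
  add 38.230.128.0/24 -> H2 at depth 24
  add 38.224.0.0/12 -> H1 at depth 12
  del 150.113.10.0/28 (clear depth 28)
  add 38.230.128.0/20 -> H1 at depth 20
  del 38.230.128.0/20 (clear depth 20)
  Q 38.230.128.237: descend 0010011011100110100000001 ; hops seen [H1,H1,H2] ; pick H2
  add 150.113.10.0/28 -> H4 at depth 28
  Q 38.230.128.179: descend 0010011011100110100000001011001 ; hops seen [H1,H1,H2,H2] ; pick H2
  add 0.0.0.0/0 -> H4 at depth 0
  del 192.0.0.0/2 (clear depth 2)
  del 38.230.128.0/24 (clear depth 24)
  Q 38.230.128.176: descend 001001101110011010000000101100 ; hops seen [H4,H1,H1,H2] ; pick H2
  add 38.230.0.0/16 -> H4 at depth 16
  del 38.230.0.0/16 (clear depth 16)
  add 215.128.0.0/9 -> H3 at depth 9

== LOOKUPS ==
["H0","H2","H2","H3","H1","H2","H2","H2","H2","H2"]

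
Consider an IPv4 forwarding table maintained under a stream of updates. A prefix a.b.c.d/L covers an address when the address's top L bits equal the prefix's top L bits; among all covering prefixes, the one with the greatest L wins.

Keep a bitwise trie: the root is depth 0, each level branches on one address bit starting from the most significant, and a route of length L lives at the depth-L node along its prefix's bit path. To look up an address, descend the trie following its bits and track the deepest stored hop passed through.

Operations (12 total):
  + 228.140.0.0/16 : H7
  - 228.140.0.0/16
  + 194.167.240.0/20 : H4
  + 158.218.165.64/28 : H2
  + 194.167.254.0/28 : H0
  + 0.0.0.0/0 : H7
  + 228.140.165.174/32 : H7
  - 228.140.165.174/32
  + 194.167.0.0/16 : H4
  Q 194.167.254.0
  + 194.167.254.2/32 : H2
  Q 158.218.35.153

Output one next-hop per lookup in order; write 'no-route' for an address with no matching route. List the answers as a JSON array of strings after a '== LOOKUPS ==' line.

Trace:
  + 228.140.0.0/16 (H7) depth=16
  del 228.140.0.0/16 (clear depth 16)
  + 194.167.240.0/20 (H4) depth=20
  + 158.218.165.64/28 (H2) depth=28
  + 194.167.254.0/28 (H0) depth=28
  + 0.0.0.0/0 (H7) depth=0
  + 228.140.165.174/32 (H7) depth=32
  del 228.140.165.174/32 (clear depth 32)
  + 194.167.0.0/16 (H4) depth=16
  ? 194.167.254.0  path d0:H7→d1:-→d2:-→d3:-→d4:-→d5:-→d6:-→d7:-→d8:-→d9:-→d10:-→d11:-→d12:-→d13:-→d14:-→d15:-→d16:H4→d17:-→d18:-→d19:-→d20:H4→d21:-→d22:-→d23:-→d24:-→d25:-→d26:-→d27:-→d28:H0  best=H0
  + 194.167.254.2/32 (H2) depth=32
  ? 158.218.35.153  path d0:H7→d1:-→d2:-→d3:-→d4:-→d5:-→d6:-→d7:-→d8:-→d9:-→d10:-→d11:-→d12:-→d13:-→d14:-→d15:-→d16:-  best=H7

== LOOKUPS ==
["H0","H7"]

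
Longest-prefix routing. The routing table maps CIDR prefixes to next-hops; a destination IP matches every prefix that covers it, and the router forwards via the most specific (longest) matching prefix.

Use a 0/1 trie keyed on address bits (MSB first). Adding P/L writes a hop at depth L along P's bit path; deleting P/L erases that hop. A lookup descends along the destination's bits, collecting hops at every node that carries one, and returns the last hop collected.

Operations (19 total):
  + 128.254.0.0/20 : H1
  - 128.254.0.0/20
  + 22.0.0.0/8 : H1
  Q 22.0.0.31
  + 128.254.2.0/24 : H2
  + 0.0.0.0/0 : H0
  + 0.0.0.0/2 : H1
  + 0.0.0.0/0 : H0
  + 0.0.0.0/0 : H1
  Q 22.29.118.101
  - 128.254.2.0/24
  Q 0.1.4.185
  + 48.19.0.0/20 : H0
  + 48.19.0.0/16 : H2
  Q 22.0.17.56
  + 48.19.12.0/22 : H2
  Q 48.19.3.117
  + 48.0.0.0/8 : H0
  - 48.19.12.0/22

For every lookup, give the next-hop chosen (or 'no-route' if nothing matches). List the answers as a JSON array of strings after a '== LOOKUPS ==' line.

Process each operation:
  + 128.254.0.0/20 (H1) depth=20
  - 128.254.0.0/20 clear@20
  + 22.0.0.0/8 (H1) depth=8
  lookup 22.0.0.31: bits 00010110 walk d0:-→d1:-→d2:-→d3:-→d4:-→d5:-→d6:-→d7:-→d8:H1 -> H1
  + 128.254.2.0/24 (H2) depth=24
  + 0.0.0.0/0 (H0) depth=0
  + 0.0.0.0/2 (H1) depth=2
  + 0.0.0.0/0 (H0) depth=0
  + 0.0.0.0/0 (H1) depth=0
  lookup 22.29.118.101: bits 00010110 walk d0:H1→d1:-→d2:H1→d3:-→d4:-→d5:-→d6:-→d7:-→d8:H1 -> H1
  - 128.254.2.0/24 clear@24
  lookup 0.1.4.185: bits 000 walk d0:H1→d1:-→d2:H1→d3:- -> H1
  + 48.19.0.0/20 (H0) depth=20
  + 48.19.0.0/16 (H2) depth=16
  lookup 22.0.17.56: bits 00010110 walk d0:H1→d1:-→d2:H1→d3:-→d4:-→d5:-→d6:-→d7:-→d8:H1 -> H1
  + 48.19.12.0/22 (H2) depth=22
  lookup 48.19.3.117: bits 00110000000100110000 walk d0:H1→d1:-→d2:H1→d3:-→d4:-→d5:-→d6:-→d7:-→d8:-→d9:-→d10:-→d11:-→d12:-→d13:-→d14:-→d15:-→d16:H2→d17:-→d18:-→d19:-→d20:H0 -> H0
  + 48.0.0.0/8 (H0) depth=8
  - 48.19.12.0/22 clear@22

== LOOKUPS ==
["H1","H1","H1","H1","H0"]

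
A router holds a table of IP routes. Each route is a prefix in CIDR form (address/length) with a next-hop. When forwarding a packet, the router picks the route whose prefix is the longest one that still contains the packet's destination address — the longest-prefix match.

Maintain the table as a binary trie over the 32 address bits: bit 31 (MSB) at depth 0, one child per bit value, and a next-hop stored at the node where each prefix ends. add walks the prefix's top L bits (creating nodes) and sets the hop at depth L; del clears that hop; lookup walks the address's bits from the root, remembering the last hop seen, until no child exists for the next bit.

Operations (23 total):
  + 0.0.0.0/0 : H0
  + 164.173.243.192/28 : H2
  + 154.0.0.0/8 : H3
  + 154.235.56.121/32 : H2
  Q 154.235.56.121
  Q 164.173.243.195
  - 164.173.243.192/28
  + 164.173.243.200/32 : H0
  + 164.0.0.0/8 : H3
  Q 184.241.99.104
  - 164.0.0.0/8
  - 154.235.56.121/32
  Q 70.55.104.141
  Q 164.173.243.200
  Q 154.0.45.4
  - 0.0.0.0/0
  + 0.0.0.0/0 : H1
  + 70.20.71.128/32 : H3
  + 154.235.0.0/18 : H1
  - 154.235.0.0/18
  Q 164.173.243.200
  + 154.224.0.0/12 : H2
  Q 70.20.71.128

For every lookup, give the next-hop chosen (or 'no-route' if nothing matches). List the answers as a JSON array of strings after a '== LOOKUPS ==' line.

Apply in order:
  + 0.0.0.0/0 (H0) depth=0
  + 164.173.243.192/28 (H2) depth=28
  + 154.0.0.0/8 (H3) depth=8
  + 154.235.56.121/32 (H2) depth=32
  ? 154.235.56.121  path d0:H0→d1:-→d2:-→d3:-→d4:-→d5:-→d6:-→d7:-→d8:H3→d9:-→d10:-→d11:-→d12:-→d13:-→d14:-→d15:-→d16:-→d17:-→d18:-→d19:-→d20:-→d21:-→d22:-→d23:-→d24:-→d25:-→d26:-→d27:-→d28:-→d29:-→d30:-→d31:-→d32:H2  best=H2
  ? 164.173.243.195  path d0:H0→d1:-→d2:-→d3:-→d4:-→d5:-→d6:-→d7:-→d8:-→d9:-→d10:-→d11:-→d12:-→d13:-→d14:-→d15:-→d16:-→d17:-→d18:-→d19:-→d20:-→d21:-→d22:-→d23:-→d24:-→d25:-→d26:-→d27:-→d28:H2  best=H2
  - 164.173.243.192/28 clear@28
  + 164.173.243.200/32 (H0) depth=32
  + 164.0.0.0/8 (H3) depth=8
  ? 184.241.99.104  path d0:H0→d1:-→d2:-→d3:-  best=H0
  - 164.0.0.0/8 clear@8
  - 154.235.56.121/32 clear@32
  ? 70.55.104.141  path d0:H0  best=H0
  ? 164.173.243.200  path d0:H0→d1:-→d2:-→d3:-→d4:-→d5:-→d6:-→d7:-→d8:-→d9:-→d10:-→d11:-→d12:-→d13:-→d14:-→d15:-→d16:-→d17:-→d18:-→d19:-→d20:-→d21:-→d22:-→d23:-→d24:-→d25:-→d26:-→d27:-→d28:-→d29:-→d30:-→d31:-→d32:H0  best=H0
  ? 154.0.45.4  path d0:H0→d1:-→d2:-→d3:-→d4:-→d5:-→d6:-→d7:-→d8:H3  best=H3
  - 0.0.0.0/0 clear@0
  + 0.0.0.0/0 (H1) depth=0
  + 70.20.71.128/32 (H3) depth=32
  + 154.235.0.0/18 (H1) depth=18
  - 154.235.0.0/18 clear@18
  ? 164.173.243.200  path d0:H1→d1:-→d2:-→d3:-→d4:-→d5:-→d6:-→d7:-→d8:-→d9:-→d10:-→d11:-→d12:-→d13:-→d14:-→d15:-→d16:-→d17:-→d18:-→d19:-→d20:-→d21:-→d22:-→d23:-→d24:-→d25:-→d26:-→d27:-→d28:-→d29:-→d30:-→d31:-→d32:H0  best=H0
  + 154.224.0.0/12 (H2) depth=12
  ? 70.20.71.128  path d0:H1→d1:-→d2:-→d3:-→d4:-→d5:-→d6:-→d7:-→d8:-→d9:-→d10:-→d11:-→d12:-→d13:-→d14:-→d15:-→d16:-→d17:-→d18:-→d19:-→d20:-→d21:-→d22:-→d23:-→d24:-→d25:-→d26:-→d27:-→d28:-→d29:-→d30:-→d31:-→d32:H3  best=H3

== LOOKUPS ==
["H2","H2","H0","H0","H0","H3","H0","H3"]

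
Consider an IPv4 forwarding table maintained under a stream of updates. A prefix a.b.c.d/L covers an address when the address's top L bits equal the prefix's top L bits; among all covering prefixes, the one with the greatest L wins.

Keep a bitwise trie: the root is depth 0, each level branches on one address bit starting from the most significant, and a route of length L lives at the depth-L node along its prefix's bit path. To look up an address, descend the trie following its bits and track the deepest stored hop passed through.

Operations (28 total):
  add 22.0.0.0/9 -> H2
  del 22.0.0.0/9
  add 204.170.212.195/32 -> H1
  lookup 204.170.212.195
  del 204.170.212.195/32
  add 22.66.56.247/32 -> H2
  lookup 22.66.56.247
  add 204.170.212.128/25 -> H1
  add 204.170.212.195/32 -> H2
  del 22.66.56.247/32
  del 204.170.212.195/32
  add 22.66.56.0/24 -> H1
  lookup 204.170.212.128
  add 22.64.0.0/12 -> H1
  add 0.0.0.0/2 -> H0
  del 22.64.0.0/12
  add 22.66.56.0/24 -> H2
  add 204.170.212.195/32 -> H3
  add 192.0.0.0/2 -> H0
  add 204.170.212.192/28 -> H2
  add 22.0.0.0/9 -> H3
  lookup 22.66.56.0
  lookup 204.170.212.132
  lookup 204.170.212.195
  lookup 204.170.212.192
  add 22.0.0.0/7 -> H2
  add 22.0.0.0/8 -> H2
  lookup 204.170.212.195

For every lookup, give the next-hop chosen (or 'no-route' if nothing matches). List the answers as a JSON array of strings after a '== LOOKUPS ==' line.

Trace:
  add 22.0.0.0/9 -> H2 at depth 9
  del 22.0.0.0/9 (clear depth 9)
  add 204.170.212.195/32 -> H1 at depth 32
  lookup 204.170.212.195: bits 11001100101010101101010011000011 walk d0:-→d1:-→d2:-→d3:-→d4:-→d5:-→d6:-→d7:-→d8:-→d9:-→d10:-→d11:-→d12:-→d13:-→d14:-→d15:-→d16:-→d17:-→d18:-→d19:-→d20:-→d21:-→d22:-→d23:-→d24:-→d25:-→d26:-→d27:-→d28:-→d29:-→d30:-→d31:-→d32:H1 -> H1
  del 204.170.212.195/32 (clear depth 32)
  add 22.66.56.247/32 -> H2 at depth 32
  lookup 22.66.56.247: bits 00010110010000100011100011110111 walk d0:-→d1:-→d2:-→d3:-→d4:-→d5:-→d6:-→d7:-→d8:-→d9:-→d10:-→d11:-→d12:-→d13:-→d14:-→d15:-→d16:-→d17:-→d18:-→d19:-→d20:-→d21:-→d22:-→d23:-→d24:-→d25:-→d26:-→d27:-→d28:-→d29:-→d30:-→d31:-→d32:H2 -> H2
  add 204.170.212.128/25 -> H1 at depth 25
  add 204.170.212.195/32 -> H2 at depth 32
  del 22.66.56.247/32 (clear depth 32)
  del 204.170.212.195/32 (clear depth 32)
  add 22.66.56.0/24 -> H1 at depth 24
  lookup 204.170.212.128: bits 1100110010101010110101001 walk d0:-→d1:-→d2:-→d3:-→d4:-→d5:-→d6:-→d7:-→d8:-→d9:-→d10:-→d11:-→d12:-→d13:-→d14:-→d15:-→d16:-→d17:-→d18:-→d19:-→d20:-→d21:-→d22:-→d23:-→d24:-→d25:H1 -> H1
  add 22.64.0.0/12 -> H1 at depth 12
  add 0.0.0.0/2 -> H0 at depth 2
  del 22.64.0.0/12 (clear depth 12)
  add 22.66.56.0/24 -> H2 at depth 24
  add 204.170.212.195/32 -> H3 at depth 32
  add 192.0.0.0/2 -> H0 at depth 2
  add 204.170.212.192/28 -> H2 at depth 28
  add 22.0.0.0/9 -> H3 at depth 9
  lookup 22.66.56.0: bits 000101100100001000111000 walk d0:-→d1:-→d2:H0→d3:-→d4:-→d5:-→d6:-→d7:-→d8:-→d9:H3→d10:-→d11:-→d12:-→d13:-→d14:-→d15:-→d16:-→d17:-→d18:-→d19:-→d20:-→d21:-→d22:-→d23:-→d24:H2 -> H2
  lookup 204.170.212.132: bits 1100110010101010110101001 walk d0:-→d1:-→d2:H0→d3:-→d4:-→d5:-→d6:-→d7:-→d8:-→d9:-→d10:-→d11:-→d12:-→d13:-→d14:-→d15:-→d16:-→d17:-→d18:-→d19:-→d20:-→d21:-→d22:-→d23:-→d24:-→d25:H1 -> H1
  lookup 204.170.212.195: bits 11001100101010101101010011000011 walk d0:-→d1:-→d2:H0→d3:-→d4:-→d5:-→d6:-→d7:-→d8:-→d9:-→d10:-→d11:-→d12:-→d13:-→d14:-→d15:-→d16:-→d17:-→d18:-→d19:-→d20:-→d21:-→d22:-→d23:-→d24:-→d25:H1→d26:-→d27:-→d28:H2→d29:-→d30:-→d31:-→d32:H3 -> H3
  lookup 204.170.212.192: bits 110011001010101011010100110000 walk d0:-→d1:-→d2:H0→d3:-→d4:-→d5:-→d6:-→d7:-→d8:-→d9:-→d10:-→d11:-→d12:-→d13:-→d14:-→d15:-→d16:-→d17:-→d18:-→d19:-→d20:-→d21:-→d22:-→d23:-→d24:-→d25:H1→d26:-→d27:-→d28:H2→d29:-→d30:- -> H2
  add 22.0.0.0/7 -> H2 at depth 7
  add 22.0.0.0/8 -> H2 at depth 8
  lookup 204.170.212.195: bits 11001100101010101101010011000011 walk d0:-→d1:-→d2:H0→d3:-→d4:-→d5:-→d6:-→d7:-→d8:-→d9:-→d10:-→d11:-→d12:-→d13:-→d14:-→d15:-→d16:-→d17:-→d18:-→d19:-→d20:-→d21:-→d22:-→d23:-→d24:-→d25:H1→d26:-→d27:-→d28:H2→d29:-→d30:-→d31:-→d32:H3 -> H3

== LOOKUPS ==
["H1","H2","H1","H2","H1","H3","H2","H3"]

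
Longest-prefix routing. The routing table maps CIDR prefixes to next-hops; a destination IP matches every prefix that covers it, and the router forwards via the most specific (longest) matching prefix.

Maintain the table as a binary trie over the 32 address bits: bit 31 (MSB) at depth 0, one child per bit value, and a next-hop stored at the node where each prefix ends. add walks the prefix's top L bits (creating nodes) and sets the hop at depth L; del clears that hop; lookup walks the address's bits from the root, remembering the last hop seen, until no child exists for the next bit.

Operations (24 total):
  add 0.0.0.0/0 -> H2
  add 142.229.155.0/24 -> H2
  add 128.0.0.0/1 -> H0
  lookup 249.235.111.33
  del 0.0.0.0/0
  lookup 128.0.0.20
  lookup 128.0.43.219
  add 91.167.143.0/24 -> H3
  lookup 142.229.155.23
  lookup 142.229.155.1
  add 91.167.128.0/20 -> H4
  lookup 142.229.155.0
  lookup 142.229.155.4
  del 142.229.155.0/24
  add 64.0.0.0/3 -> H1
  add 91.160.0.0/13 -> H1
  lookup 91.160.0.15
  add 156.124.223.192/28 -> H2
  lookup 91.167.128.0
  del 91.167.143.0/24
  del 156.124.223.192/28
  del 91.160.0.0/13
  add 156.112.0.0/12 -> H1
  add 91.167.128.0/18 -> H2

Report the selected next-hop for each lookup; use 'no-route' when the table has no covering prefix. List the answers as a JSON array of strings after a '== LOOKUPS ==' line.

Process each operation:
  + 0.0.0.0/0 (H2) depth=0
  + 142.229.155.0/24 (H2) depth=24
  + 128.0.0.0/1 (H0) depth=1
  lookup 249.235.111.33: bits 1 walk d0:H2→d1:H0 -> H0
  - 0.0.0.0/0 clear@0
  lookup 128.0.0.20: bits 1000 walk d0:-→d1:H0→d2:-→d3:-→d4:- -> H0
  lookup 128.0.43.219: bits 1000 walk d0:-→d1:H0→d2:-→d3:-→d4:- -> H0
  + 91.167.143.0/24 (H3) depth=24
  lookup 142.229.155.23: bits 100011101110010110011011 walk d0:-→d1:H0→d2:-→d3:-→d4:-→d5:-→d6:-→d7:-→d8:-→d9:-→d10:-→d11:-→d12:-→d13:-→d14:-→d15:-→d16:-→d17:-→d18:-→d19:-→d20:-→d21:-→d22:-→d23:-→d24:H2 -> H2
  lookup 142.229.155.1: bits 100011101110010110011011 walk d0:-→d1:H0→d2:-→d3:-→d4:-→d5:-→d6:-→d7:-→d8:-→d9:-→d10:-→d11:-→d12:-→d13:-→d14:-→d15:-→d16:-→d17:-→d18:-→d19:-→d20:-→d21:-→d22:-→d23:-→d24:H2 -> H2
  + 91.167.128.0/20 (H4) depth=20
  lookup 142.229.155.0: bits 100011101110010110011011 walk d0:-→d1:H0→d2:-→d3:-→d4:-→d5:-→d6:-→d7:-→d8:-→d9:-→d10:-→d11:-→d12:-→d13:-→d14:-→d15:-→d16:-→d17:-→d18:-→d19:-→d20:-→d21:-→d22:-→d23:-→d24:H2 -> H2
  lookup 142.229.155.4: bits 100011101110010110011011 walk d0:-→d1:H0→d2:-→d3:-→d4:-→d5:-→d6:-→d7:-→d8:-→d9:-→d10:-→d11:-→d12:-→d13:-→d14:-→d15:-→d16:-→d17:-→d18:-→d19:-→d20:-→d21:-→d22:-→d23:-→d24:H2 -> H2
  - 142.229.155.0/24 clear@24
  + 64.0.0.0/3 (H1) depth=3
  + 91.160.0.0/13 (H1) depth=13
  lookup 91.160.0.15: bits 0101101110100 walk d0:-→d1:-→d2:-→d3:H1→d4:-→d5:-→d6:-→d7:-→d8:-→d9:-→d10:-→d11:-→d12:-→d13:H1 -> H1
  + 156.124.223.192/28 (H2) depth=28
  lookup 91.167.128.0: bits 01011011101001111000 walk d0:-→d1:-→d2:-→d3:H1→d4:-→d5:-→d6:-→d7:-→d8:-→d9:-→d10:-→d11:-→d12:-→d13:H1→d14:-→d15:-→d16:-→d17:-→d18:-→d19:-→d20:H4 -> H4
  - 91.167.143.0/24 clear@24
  - 156.124.223.192/28 clear@28
  - 91.160.0.0/13 clear@13
  + 156.112.0.0/12 (H1) depth=12
  + 91.167.128.0/18 (H2) depth=18

== LOOKUPS ==
["H0","H0","H0","H2","H2","H2","H2","H1","H4"]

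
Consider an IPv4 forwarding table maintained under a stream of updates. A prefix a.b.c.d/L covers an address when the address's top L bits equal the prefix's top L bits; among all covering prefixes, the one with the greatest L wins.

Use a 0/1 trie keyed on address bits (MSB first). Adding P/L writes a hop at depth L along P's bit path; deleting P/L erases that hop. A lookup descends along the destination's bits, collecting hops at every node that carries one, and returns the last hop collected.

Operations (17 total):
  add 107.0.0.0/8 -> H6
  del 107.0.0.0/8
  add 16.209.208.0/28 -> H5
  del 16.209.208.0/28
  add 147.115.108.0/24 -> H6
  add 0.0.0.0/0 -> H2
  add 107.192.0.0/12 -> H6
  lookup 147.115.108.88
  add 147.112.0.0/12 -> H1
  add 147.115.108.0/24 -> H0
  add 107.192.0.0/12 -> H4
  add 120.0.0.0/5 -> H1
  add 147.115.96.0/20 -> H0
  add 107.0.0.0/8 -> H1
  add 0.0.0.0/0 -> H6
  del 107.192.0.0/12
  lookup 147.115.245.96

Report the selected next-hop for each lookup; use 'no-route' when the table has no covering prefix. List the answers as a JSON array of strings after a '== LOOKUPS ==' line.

Apply in order:
  add 107.0.0.0/8 -> H6 at depth 8
  - 107.0.0.0/8 clear@8
  add 16.209.208.0/28 -> H5 at depth 28
  - 16.209.208.0/28 clear@28
  add 147.115.108.0/24 -> H6 at depth 24
  add 0.0.0.0/0 -> H2 at depth 0
  add 107.192.0.0/12 -> H6 at depth 12
  ? 147.115.108.88  path d0:H2→d1:-→d2:-→d3:-→d4:-→d5:-→d6:-→d7:-→d8:-→d9:-→d10:-→d11:-→d12:-→d13:-→d14:-→d15:-→d16:-→d17:-→d18:-→d19:-→d20:-→d21:-→d22:-→d23:-→d24:H6  best=H6
  add 147.112.0.0/12 -> H1 at depth 12
  add 147.115.108.0/24 -> H0 at depth 24
  add 107.192.0.0/12 -> H4 at depth 12
  add 120.0.0.0/5 -> H1 at depth 5
  add 147.115.96.0/20 -> H0 at depth 20
  add 107.0.0.0/8 -> H1 at depth 8
  add 0.0.0.0/0 -> H6 at depth 0
  - 107.192.0.0/12 clear@12
  ? 147.115.245.96  path d0:H6→d1:-→d2:-→d3:-→d4:-→d5:-→d6:-→d7:-→d8:-→d9:-→d10:-→d11:-→d12:H1→d13:-→d14:-→d15:-→d16:-  best=H1

== LOOKUPS ==
["H6","H1"]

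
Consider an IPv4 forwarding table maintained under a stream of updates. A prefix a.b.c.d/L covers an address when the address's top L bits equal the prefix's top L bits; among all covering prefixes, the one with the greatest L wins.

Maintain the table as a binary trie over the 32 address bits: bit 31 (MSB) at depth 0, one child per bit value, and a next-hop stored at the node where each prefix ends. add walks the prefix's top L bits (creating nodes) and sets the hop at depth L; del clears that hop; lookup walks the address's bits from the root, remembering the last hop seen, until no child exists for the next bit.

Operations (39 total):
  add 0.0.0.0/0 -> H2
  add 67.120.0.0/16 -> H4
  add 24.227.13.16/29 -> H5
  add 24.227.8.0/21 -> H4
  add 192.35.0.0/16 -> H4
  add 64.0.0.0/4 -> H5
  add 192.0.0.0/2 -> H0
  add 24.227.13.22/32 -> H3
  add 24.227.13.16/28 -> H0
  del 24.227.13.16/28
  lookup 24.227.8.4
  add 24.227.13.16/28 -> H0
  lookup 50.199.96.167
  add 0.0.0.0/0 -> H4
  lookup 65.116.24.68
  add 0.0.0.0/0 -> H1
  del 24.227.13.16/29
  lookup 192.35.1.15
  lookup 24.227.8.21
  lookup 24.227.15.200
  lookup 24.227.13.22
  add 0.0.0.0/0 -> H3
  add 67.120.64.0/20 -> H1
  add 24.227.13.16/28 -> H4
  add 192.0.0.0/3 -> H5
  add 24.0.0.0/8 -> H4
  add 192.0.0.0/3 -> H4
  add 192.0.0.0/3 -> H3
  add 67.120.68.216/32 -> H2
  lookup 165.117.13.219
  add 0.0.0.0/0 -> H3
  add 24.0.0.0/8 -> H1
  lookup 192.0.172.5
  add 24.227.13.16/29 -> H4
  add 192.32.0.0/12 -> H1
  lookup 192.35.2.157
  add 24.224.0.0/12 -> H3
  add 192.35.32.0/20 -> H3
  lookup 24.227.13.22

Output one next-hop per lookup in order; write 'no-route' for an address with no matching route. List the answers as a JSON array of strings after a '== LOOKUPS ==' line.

Apply in order:
  + 0.0.0.0/0 (H2) depth=0
  + 67.120.0.0/16 (H4) depth=16
  + 24.227.13.16/29 (H5) depth=29
  + 24.227.8.0/21 (H4) depth=21
  + 192.35.0.0/16 (H4) depth=16
  + 64.0.0.0/4 (H5) depth=4
  + 192.0.0.0/2 (H0) depth=2
  + 24.227.13.22/32 (H3) depth=32
  + 24.227.13.16/28 (H0) depth=28
  - 24.227.13.16/28 clear@28
  Q 24.227.8.4: descend 000110001110001100001 ; hops seen [H2,H4] ; pick H4
  + 24.227.13.16/28 (H0) depth=28
  Q 50.199.96.167: descend 00 ; hops seen [H2] ; pick H2
  + 0.0.0.0/0 (H4) depth=0
  Q 65.116.24.68: descend 010000 ; hops seen [H4,H5] ; pick H5
  + 0.0.0.0/0 (H1) depth=0
  - 24.227.13.16/29 clear@29
  Q 192.35.1.15: descend 1100000000100011 ; hops seen [H1,H0,H4] ; pick H4
  Q 24.227.8.21: descend 000110001110001100001 ; hops seen [H1,H4] ; pick H4
  Q 24.227.15.200: descend 0001100011100011000011 ; hops seen [H1,H4] ; pick H4
  Q 24.227.13.22: descend 00011000111000110000110100010110 ; hops seen [H1,H4,H0,H3] ; pick H3
  + 0.0.0.0/0 (H3) depth=0
  + 67.120.64.0/20 (H1) depth=20
  + 24.227.13.16/28 (H4) depth=28
  + 192.0.0.0/3 (H5) depth=3
  + 24.0.0.0/8 (H4) depth=8
  + 192.0.0.0/3 (H4) depth=3
  + 192.0.0.0/3 (H3) depth=3
  + 67.120.68.216/32 (H2) depth=32
  Q 165.117.13.219: descend 1 ; hops seen [H3] ; pick H3
  + 0.0.0.0/0 (H3) depth=0
  + 24.0.0.0/8 (H1) depth=8
  Q 192.0.172.5: descend 1100000000 ; hops seen [H3,H0,H3] ; pick H3
  + 24.227.13.16/29 (H4) depth=29
  + 192.32.0.0/12 (H1) depth=12
  Q 192.35.2.157: descend 1100000000100011 ; hops seen [H3,H0,H3,H1,H4] ; pick H4
  + 24.224.0.0/12 (H3) depth=12
  + 192.35.32.0/20 (H3) depth=20
  Q 24.227.13.22: descend 00011000111000110000110100010110 ; hops seen [H3,H1,H3,H4,H4,H4,H3] ; pick H3

== LOOKUPS ==
["H4","H2","H5","H4","H4","H4","H3","H3","H3","H4","H3"]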